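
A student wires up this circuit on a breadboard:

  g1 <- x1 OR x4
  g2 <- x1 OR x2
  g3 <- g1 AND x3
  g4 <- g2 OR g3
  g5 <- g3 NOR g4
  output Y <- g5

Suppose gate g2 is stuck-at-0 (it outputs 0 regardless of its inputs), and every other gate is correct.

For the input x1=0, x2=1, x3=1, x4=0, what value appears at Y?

1

Propagate with g2 forced: g1=0, g2=0 [stuck-at-0], g3=0, g4=0, g5=1.
So Y = 1. (Without the fault it would be 0.)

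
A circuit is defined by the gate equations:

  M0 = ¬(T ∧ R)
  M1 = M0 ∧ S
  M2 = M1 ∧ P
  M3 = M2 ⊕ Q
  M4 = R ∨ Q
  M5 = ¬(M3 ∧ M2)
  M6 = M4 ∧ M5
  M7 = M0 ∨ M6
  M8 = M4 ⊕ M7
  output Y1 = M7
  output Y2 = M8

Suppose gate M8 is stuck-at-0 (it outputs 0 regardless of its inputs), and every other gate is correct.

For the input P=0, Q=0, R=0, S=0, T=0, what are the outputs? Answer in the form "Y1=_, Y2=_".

Y1=1, Y2=0

Propagate with M8 forced: M0=1, M1=0, M2=0, M3=0, M4=0, M5=1, M6=0, M7=1, M8=0 [stuck-at-0].
So the outputs are Y1=1, Y2=0. (Without the fault they would be Y1=1, Y2=1.)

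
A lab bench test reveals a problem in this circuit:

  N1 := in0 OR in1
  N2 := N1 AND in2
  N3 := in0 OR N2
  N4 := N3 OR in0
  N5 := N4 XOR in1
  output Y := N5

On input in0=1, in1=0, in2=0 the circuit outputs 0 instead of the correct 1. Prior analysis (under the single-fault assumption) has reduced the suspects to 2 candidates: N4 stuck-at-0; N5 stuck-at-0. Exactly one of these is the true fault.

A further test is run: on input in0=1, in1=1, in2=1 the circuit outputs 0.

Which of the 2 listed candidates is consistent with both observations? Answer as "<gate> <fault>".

Evaluate each candidate on input in0=1, in1=1, in2=1:
  N4 stuck-at-0: N1=1, N2=1, N3=1, N4=0 [stuck-at-0], N5=1 → 1 — eliminated
  N5 stuck-at-0: N1=1, N2=1, N3=1, N4=1, N5=0 [stuck-at-0] → 0 — matches
Only N5 stuck-at-0 reproduces the observed 0.

N5 stuck-at-0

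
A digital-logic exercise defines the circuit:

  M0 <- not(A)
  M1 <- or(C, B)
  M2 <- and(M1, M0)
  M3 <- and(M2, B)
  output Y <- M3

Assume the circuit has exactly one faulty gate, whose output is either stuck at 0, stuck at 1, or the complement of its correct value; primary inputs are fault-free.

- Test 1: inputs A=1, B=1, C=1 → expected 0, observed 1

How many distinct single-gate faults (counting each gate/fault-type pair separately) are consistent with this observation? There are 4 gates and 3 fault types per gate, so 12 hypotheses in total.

Fault-free: M0=0, M1=1, M2=0, M3=0 → 0. Observed 1.
  M0 stuck-at-0: output 0 ✗
  M0 stuck-at-1: output 1 ✓
  M0 inverted output: output 1 ✓
  M1 stuck-at-0: output 0 ✗
  M1 stuck-at-1: output 0 ✗
  M1 inverted output: output 0 ✗
  M2 stuck-at-0: output 0 ✗
  M2 stuck-at-1: output 1 ✓
  M2 inverted output: output 1 ✓
  M3 stuck-at-0: output 0 ✗
  M3 stuck-at-1: output 1 ✓
  M3 inverted output: output 1 ✓
Consistent faults: {M0 stuck-at-1, M0 inverted output, M2 stuck-at-1, M2 inverted output, M3 stuck-at-1, M3 inverted output} — 6 in all.

6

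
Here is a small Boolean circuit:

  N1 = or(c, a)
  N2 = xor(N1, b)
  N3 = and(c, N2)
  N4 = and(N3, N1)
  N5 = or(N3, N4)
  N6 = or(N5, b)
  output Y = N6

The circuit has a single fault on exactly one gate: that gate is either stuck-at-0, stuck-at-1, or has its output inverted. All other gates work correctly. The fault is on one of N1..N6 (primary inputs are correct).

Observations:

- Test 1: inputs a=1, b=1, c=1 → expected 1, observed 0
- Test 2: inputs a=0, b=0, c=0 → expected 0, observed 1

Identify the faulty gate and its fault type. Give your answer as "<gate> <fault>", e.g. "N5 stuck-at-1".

Fault-free values for test 1 (a=1, b=1, c=1): N1=1, N2=0, N3=0, N4=0, N5=0, N6=1, giving Y=1. Observed 0.
Test 1: faults giving observed 0 are {N6 stuck-at-0, N6 inverted output}.
Test 2 (a=0, b=0, c=0): fault-free N1=0, N2=0, N3=0, N4=0, N5=0, N6=0 → 0; observed 1. Eliminates N6 stuck-at-0.
Only N6 inverted output is consistent with every test.

N6 inverted output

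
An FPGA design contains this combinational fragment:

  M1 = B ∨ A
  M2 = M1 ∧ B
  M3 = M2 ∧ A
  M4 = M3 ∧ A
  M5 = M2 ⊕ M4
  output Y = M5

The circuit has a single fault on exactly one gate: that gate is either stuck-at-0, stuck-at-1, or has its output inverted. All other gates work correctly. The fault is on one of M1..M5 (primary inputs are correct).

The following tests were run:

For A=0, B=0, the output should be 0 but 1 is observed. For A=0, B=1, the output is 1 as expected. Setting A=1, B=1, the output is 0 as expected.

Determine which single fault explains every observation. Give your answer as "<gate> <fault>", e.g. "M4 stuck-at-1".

M2 stuck-at-1

Fault-free values for test 1 (A=0, B=0): M1=0, M2=0, M3=0, M4=0, M5=0, giving Y=0. Observed 1.
Test 1: faults giving observed 1 are {M2 stuck-at-1, M2 inverted output, M4 stuck-at-1, M4 inverted output, M5 stuck-at-1, M5 inverted output}.
Test 2 (A=0, B=1): fault-free M1=1, M2=1, M3=0, M4=0, M5=1 → 1; observed 1. Eliminates M2 inverted output, M4 stuck-at-1, M4 inverted output, M5 inverted output.
Test 3 (A=1, B=1): fault-free M1=1, M2=1, M3=1, M4=1, M5=0 → 0; observed 0. Eliminates M5 stuck-at-1.
Only M2 stuck-at-1 is consistent with every test.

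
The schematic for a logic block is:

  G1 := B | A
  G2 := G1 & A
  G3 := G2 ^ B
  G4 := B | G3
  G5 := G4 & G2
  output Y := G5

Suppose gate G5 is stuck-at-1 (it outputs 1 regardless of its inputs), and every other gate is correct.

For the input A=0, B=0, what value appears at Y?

1

Propagate with G5 forced: G1=0, G2=0, G3=0, G4=0, G5=1 [stuck-at-1].
So Y = 1. (Without the fault it would be 0.)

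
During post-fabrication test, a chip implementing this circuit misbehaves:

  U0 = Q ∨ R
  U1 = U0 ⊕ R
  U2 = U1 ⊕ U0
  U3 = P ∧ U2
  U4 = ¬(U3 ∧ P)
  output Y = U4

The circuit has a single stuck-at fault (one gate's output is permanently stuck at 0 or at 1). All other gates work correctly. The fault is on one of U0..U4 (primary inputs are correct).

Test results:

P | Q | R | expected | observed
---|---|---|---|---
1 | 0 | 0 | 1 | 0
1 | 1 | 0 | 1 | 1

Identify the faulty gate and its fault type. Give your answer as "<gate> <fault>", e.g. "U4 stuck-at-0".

U1 stuck-at-1

Fault-free values for test 1 (P=1, Q=0, R=0): U0=0, U1=0, U2=0, U3=0, U4=1, giving Y=1. Observed 0.
Test 1: faults giving observed 0 are {U1 stuck-at-1, U2 stuck-at-1, U3 stuck-at-1, U4 stuck-at-0}.
Test 2 (P=1, Q=1, R=0): fault-free U0=1, U1=1, U2=0, U3=0, U4=1 → 1; observed 1. Eliminates U2 stuck-at-1, U3 stuck-at-1, U4 stuck-at-0.
Only U1 stuck-at-1 is consistent with every test.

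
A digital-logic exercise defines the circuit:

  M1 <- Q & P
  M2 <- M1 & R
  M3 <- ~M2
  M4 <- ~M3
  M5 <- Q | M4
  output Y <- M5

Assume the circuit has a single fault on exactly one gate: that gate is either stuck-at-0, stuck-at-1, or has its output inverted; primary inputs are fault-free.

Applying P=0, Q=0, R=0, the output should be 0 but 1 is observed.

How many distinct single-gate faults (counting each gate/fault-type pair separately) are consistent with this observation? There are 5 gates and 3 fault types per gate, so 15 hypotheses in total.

Fault-free: M1=0, M2=0, M3=1, M4=0, M5=0 → 0. Observed 1.
  M1: none of the 3 fault types match ✗
  M2: stuck-at-1, inverted output ✓; others ✗
  M3: stuck-at-0, inverted output ✓; others ✗
  M4: stuck-at-1, inverted output ✓; others ✗
  M5: stuck-at-1, inverted output ✓; others ✗
Consistent faults: {M2 stuck-at-1, M2 inverted output, M3 stuck-at-0, M3 inverted output, M4 stuck-at-1, M4 inverted output, M5 stuck-at-1, M5 inverted output} — 8 in all.

8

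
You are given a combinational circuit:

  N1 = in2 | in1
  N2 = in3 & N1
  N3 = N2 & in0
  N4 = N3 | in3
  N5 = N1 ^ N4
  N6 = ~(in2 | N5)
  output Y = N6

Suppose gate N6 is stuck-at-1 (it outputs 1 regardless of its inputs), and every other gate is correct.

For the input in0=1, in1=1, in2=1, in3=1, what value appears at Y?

1

Propagate with N6 forced: N1=1, N2=1, N3=1, N4=1, N5=0, N6=1 [stuck-at-1].
So Y = 1. (Without the fault it would be 0.)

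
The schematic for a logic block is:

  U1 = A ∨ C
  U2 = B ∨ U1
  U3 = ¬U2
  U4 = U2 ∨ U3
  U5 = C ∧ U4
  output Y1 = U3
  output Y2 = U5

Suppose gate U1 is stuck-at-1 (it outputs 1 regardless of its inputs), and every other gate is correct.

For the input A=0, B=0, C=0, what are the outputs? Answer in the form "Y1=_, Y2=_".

Y1=0, Y2=0

Propagate with U1 forced: U1=1 [stuck-at-1], U2=1, U3=0, U4=1, U5=0.
So the outputs are Y1=0, Y2=0. (Without the fault they would be Y1=1, Y2=0.)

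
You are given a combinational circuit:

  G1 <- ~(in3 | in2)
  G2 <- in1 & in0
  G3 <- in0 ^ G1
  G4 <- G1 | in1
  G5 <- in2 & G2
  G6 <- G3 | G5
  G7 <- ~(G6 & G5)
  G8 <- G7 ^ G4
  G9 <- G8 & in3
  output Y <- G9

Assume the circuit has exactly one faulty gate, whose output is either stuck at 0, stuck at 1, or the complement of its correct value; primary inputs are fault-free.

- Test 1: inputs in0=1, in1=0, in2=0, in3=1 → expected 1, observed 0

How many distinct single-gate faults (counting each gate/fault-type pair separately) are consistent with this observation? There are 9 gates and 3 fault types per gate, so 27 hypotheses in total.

12

Fault-free: G1=0, G2=0, G3=1, G4=0, G5=0, G6=1, G7=1, G8=1, G9=1 → 1. Observed 0.
  G1: stuck-at-1, inverted output ✓; others ✗
  G2: none of the 3 fault types match ✗
  G3: none of the 3 fault types match ✗
  G4: stuck-at-1, inverted output ✓; others ✗
  G5: stuck-at-1, inverted output ✓; others ✗
  G6: none of the 3 fault types match ✗
  G7: stuck-at-0, inverted output ✓; others ✗
  G8: stuck-at-0, inverted output ✓; others ✗
  G9: stuck-at-0, inverted output ✓; others ✗
Consistent faults: {G1 stuck-at-1, G1 inverted output, G4 stuck-at-1, G4 inverted output, G5 stuck-at-1, G5 inverted output, G7 stuck-at-0, G7 inverted output, G8 stuck-at-0, G8 inverted output, G9 stuck-at-0, G9 inverted output} — 12 in all.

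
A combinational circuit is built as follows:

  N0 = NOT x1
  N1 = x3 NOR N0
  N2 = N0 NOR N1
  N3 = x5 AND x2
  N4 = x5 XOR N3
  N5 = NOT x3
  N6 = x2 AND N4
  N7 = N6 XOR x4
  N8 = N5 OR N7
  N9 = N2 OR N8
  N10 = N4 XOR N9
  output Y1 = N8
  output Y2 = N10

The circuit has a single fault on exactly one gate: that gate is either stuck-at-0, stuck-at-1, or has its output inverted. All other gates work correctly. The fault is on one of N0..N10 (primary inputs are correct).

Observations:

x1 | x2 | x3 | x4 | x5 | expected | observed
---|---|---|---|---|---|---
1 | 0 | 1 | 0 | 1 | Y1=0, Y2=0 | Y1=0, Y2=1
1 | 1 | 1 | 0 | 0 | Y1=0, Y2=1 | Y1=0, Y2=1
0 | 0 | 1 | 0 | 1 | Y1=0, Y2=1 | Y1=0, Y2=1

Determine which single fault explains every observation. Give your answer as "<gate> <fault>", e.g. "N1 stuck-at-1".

N10 stuck-at-1

Fault-free values for test 1 (x1=1, x2=0, x3=1, x4=0, x5=1): N0=0, N1=0, N2=1, N3=0, N4=1, N5=0, N6=0, N7=0, N8=0, N9=1, N10=0, giving Y1=0, Y2=0. Observed Y1=0, Y2=1.
Test 1: faults giving observed Y1=0, Y2=1 are {N0 stuck-at-1, N0 inverted output, N1 stuck-at-1, N1 inverted output, N2 stuck-at-0, N2 inverted output, N3 stuck-at-1, N3 inverted output, N4 stuck-at-0, N4 inverted output, N9 stuck-at-0, N9 inverted output, N10 stuck-at-1, N10 inverted output}.
Test 2 (x1=1, x2=1, x3=1, x4=0, x5=0): fault-free N0=0, N1=0, N2=1, N3=0, N4=0, N5=0, N6=0, N7=0, N8=0, N9=1, N10=1 → Y1=0, Y2=1; observed Y1=0, Y2=1. Eliminates N0 stuck-at-1, N0 inverted output, N1 stuck-at-1, N1 inverted output, N2 stuck-at-0, N2 inverted output, N3 stuck-at-1, N3 inverted output, N4 inverted output, N9 stuck-at-0, N9 inverted output, N10 inverted output.
Test 3 (x1=0, x2=0, x3=1, x4=0, x5=1): fault-free N0=1, N1=0, N2=0, N3=0, N4=1, N5=0, N6=0, N7=0, N8=0, N9=0, N10=1 → Y1=0, Y2=1; observed Y1=0, Y2=1. Eliminates N4 stuck-at-0.
Only N10 stuck-at-1 is consistent with every test.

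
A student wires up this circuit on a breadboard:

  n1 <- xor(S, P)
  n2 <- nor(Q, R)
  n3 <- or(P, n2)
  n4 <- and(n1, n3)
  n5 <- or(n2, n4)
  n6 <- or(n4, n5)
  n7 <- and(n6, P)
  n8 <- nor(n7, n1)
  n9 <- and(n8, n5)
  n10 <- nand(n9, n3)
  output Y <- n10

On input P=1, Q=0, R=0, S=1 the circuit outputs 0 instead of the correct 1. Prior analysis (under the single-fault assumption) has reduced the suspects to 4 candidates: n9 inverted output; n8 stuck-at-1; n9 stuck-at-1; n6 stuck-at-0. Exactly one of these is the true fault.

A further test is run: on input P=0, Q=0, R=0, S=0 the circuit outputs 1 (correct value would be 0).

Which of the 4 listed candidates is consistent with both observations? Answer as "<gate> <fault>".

Evaluate each candidate on input P=0, Q=0, R=0, S=0:
  n9 inverted output: n1=0, n2=1, n3=1, n4=0, n5=1, n6=1, n7=0, n8=1, n9=0 [inverted output], n10=1 → 1 — matches
  n8 stuck-at-1: n1=0, n2=1, n3=1, n4=0, n5=1, n6=1, n7=0, n8=1 [stuck-at-1], n9=1, n10=0 → 0 — eliminated
  n9 stuck-at-1: n1=0, n2=1, n3=1, n4=0, n5=1, n6=1, n7=0, n8=1, n9=1 [stuck-at-1], n10=0 → 0 — eliminated
  n6 stuck-at-0: n1=0, n2=1, n3=1, n4=0, n5=1, n6=0 [stuck-at-0], n7=0, n8=1, n9=1, n10=0 → 0 — eliminated
Only n9 inverted output reproduces the observed 1.

n9 inverted output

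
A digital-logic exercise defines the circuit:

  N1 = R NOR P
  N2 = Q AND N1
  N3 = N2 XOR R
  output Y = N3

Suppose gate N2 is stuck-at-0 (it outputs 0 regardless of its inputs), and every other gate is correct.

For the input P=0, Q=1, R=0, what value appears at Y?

Propagate with N2 forced: N1=1, N2=0 [stuck-at-0], N3=0.
So Y = 0. (Without the fault it would be 1.)

0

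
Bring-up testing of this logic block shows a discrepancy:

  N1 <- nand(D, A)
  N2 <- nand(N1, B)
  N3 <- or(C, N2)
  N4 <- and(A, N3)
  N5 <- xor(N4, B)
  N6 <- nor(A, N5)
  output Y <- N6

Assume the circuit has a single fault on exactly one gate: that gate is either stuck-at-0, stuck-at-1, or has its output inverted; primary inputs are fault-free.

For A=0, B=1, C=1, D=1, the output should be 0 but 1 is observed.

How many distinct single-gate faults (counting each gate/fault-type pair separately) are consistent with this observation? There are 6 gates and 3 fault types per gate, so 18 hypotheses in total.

Fault-free: N1=1, N2=0, N3=1, N4=0, N5=1, N6=0 → 0. Observed 1.
  N1: none of the 3 fault types match ✗
  N2: none of the 3 fault types match ✗
  N3: none of the 3 fault types match ✗
  N4: stuck-at-1, inverted output ✓; others ✗
  N5: stuck-at-0, inverted output ✓; others ✗
  N6: stuck-at-1, inverted output ✓; others ✗
Consistent faults: {N4 stuck-at-1, N4 inverted output, N5 stuck-at-0, N5 inverted output, N6 stuck-at-1, N6 inverted output} — 6 in all.

6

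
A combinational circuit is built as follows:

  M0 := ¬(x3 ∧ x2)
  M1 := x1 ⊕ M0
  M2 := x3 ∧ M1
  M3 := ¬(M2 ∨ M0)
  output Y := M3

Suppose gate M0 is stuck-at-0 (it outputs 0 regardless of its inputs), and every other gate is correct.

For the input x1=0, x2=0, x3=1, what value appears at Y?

1

Propagate with M0 forced: M0=0 [stuck-at-0], M1=0, M2=0, M3=1.
So Y = 1. (Without the fault it would be 0.)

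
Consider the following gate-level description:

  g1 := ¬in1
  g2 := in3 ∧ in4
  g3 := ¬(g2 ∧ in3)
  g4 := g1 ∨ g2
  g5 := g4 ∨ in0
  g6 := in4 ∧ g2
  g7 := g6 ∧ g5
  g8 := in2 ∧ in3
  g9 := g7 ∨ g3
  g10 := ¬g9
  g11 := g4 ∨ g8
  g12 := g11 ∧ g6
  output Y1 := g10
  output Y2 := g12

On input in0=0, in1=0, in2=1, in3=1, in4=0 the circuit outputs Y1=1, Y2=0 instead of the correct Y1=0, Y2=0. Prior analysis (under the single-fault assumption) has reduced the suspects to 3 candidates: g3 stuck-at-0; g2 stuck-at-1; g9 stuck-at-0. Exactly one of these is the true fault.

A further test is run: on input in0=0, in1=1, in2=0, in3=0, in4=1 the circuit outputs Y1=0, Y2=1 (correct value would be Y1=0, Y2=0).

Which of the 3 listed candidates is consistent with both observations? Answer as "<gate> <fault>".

Evaluate each candidate on input in0=0, in1=1, in2=0, in3=0, in4=1:
  g3 stuck-at-0: g1=0, g2=0, g3=0 [stuck-at-0], g4=0, g5=0, g6=0, g7=0, g8=0, g9=0, g10=1, g11=0, g12=0 → Y1=1, Y2=0 — eliminated
  g2 stuck-at-1: g1=0, g2=1 [stuck-at-1], g3=1, g4=1, g5=1, g6=1, g7=1, g8=0, g9=1, g10=0, g11=1, g12=1 → Y1=0, Y2=1 — matches
  g9 stuck-at-0: g1=0, g2=0, g3=1, g4=0, g5=0, g6=0, g7=0, g8=0, g9=0 [stuck-at-0], g10=1, g11=0, g12=0 → Y1=1, Y2=0 — eliminated
Only g2 stuck-at-1 reproduces the observed Y1=0, Y2=1.

g2 stuck-at-1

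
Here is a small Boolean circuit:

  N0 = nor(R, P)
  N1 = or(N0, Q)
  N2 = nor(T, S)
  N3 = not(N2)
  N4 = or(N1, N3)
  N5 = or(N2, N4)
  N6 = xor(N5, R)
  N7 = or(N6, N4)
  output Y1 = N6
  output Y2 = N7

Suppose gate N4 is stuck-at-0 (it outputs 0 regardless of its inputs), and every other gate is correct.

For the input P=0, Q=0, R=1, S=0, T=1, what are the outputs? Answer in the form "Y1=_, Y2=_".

Y1=1, Y2=1

Propagate with N4 forced: N0=0, N1=0, N2=0, N3=1, N4=0 [stuck-at-0], N5=0, N6=1, N7=1.
So the outputs are Y1=1, Y2=1. (Without the fault they would be Y1=0, Y2=1.)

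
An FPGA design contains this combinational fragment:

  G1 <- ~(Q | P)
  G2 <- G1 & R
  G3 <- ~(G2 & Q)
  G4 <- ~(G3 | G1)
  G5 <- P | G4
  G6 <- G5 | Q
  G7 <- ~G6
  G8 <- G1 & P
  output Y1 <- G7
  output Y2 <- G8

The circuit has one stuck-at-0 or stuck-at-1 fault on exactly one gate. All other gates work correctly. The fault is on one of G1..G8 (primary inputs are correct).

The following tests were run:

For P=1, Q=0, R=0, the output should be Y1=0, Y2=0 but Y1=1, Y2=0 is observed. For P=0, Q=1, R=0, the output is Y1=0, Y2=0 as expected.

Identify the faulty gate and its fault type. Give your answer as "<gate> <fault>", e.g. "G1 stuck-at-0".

G5 stuck-at-0

Fault-free values for test 1 (P=1, Q=0, R=0): G1=0, G2=0, G3=1, G4=0, G5=1, G6=1, G7=0, G8=0, giving Y1=0, Y2=0. Observed Y1=1, Y2=0.
Test 1: faults giving observed Y1=1, Y2=0 are {G5 stuck-at-0, G6 stuck-at-0, G7 stuck-at-1}.
Test 2 (P=0, Q=1, R=0): fault-free G1=0, G2=0, G3=1, G4=0, G5=0, G6=1, G7=0, G8=0 → Y1=0, Y2=0; observed Y1=0, Y2=0. Eliminates G6 stuck-at-0, G7 stuck-at-1.
Only G5 stuck-at-0 is consistent with every test.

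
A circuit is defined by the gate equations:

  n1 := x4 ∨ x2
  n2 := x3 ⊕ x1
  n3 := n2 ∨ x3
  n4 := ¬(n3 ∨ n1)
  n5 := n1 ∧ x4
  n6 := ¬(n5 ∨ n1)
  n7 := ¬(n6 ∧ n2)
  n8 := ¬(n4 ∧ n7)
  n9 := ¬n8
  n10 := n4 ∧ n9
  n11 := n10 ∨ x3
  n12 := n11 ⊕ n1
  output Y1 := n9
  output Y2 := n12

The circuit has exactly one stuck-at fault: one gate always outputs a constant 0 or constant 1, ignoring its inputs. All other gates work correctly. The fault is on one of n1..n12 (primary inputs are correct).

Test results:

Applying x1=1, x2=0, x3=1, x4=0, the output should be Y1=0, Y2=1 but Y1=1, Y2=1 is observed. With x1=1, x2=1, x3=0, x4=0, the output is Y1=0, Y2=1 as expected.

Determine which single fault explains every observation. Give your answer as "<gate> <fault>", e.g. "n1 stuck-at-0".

Fault-free values for test 1 (x1=1, x2=0, x3=1, x4=0): n1=0, n2=0, n3=1, n4=0, n5=0, n6=1, n7=1, n8=1, n9=0, n10=0, n11=1, n12=1, giving Y1=0, Y2=1. Observed Y1=1, Y2=1.
Test 1: faults giving observed Y1=1, Y2=1 are {n3 stuck-at-0, n4 stuck-at-1, n8 stuck-at-0, n9 stuck-at-1}.
Test 2 (x1=1, x2=1, x3=0, x4=0): fault-free n1=1, n2=1, n3=1, n4=0, n5=0, n6=0, n7=1, n8=1, n9=0, n10=0, n11=0, n12=1 → Y1=0, Y2=1; observed Y1=0, Y2=1. Eliminates n4 stuck-at-1, n8 stuck-at-0, n9 stuck-at-1.
Only n3 stuck-at-0 is consistent with every test.

n3 stuck-at-0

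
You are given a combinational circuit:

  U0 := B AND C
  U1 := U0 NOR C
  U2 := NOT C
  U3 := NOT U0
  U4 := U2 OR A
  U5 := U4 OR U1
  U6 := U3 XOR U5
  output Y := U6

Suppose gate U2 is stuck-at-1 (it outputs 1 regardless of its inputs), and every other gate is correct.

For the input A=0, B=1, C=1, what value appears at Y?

1

Propagate with U2 forced: U0=1, U1=0, U2=1 [stuck-at-1], U3=0, U4=1, U5=1, U6=1.
So Y = 1. (Without the fault it would be 0.)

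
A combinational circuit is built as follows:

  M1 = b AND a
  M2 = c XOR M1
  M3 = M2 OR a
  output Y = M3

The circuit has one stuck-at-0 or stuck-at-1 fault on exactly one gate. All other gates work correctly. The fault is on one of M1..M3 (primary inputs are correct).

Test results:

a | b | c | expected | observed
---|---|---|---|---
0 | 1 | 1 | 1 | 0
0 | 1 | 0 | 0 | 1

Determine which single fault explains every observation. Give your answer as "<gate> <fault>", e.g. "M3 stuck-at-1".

Fault-free values for test 1 (a=0, b=1, c=1): M1=0, M2=1, M3=1, giving Y=1. Observed 0.
Test 1: faults giving observed 0 are {M1 stuck-at-1, M2 stuck-at-0, M3 stuck-at-0}.
Test 2 (a=0, b=1, c=0): fault-free M1=0, M2=0, M3=0 → 0; observed 1. Eliminates M2 stuck-at-0, M3 stuck-at-0.
Only M1 stuck-at-1 is consistent with every test.

M1 stuck-at-1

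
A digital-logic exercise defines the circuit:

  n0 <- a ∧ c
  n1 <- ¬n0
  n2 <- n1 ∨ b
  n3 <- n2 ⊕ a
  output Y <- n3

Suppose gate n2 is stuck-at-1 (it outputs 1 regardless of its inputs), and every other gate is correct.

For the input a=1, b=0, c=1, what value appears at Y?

Propagate with n2 forced: n0=1, n1=0, n2=1 [stuck-at-1], n3=0.
So Y = 0. (Without the fault it would be 1.)

0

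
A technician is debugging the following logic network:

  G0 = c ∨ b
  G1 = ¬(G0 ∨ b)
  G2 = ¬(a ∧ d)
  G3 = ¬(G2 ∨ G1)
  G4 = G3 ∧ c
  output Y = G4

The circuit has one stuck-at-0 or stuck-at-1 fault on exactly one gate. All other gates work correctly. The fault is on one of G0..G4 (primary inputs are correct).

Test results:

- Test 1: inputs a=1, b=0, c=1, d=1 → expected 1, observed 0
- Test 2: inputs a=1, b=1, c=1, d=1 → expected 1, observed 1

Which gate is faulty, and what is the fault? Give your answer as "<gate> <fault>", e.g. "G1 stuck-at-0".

Fault-free values for test 1 (a=1, b=0, c=1, d=1): G0=1, G1=0, G2=0, G3=1, G4=1, giving Y=1. Observed 0.
Test 1: faults giving observed 0 are {G0 stuck-at-0, G1 stuck-at-1, G2 stuck-at-1, G3 stuck-at-0, G4 stuck-at-0}.
Test 2 (a=1, b=1, c=1, d=1): fault-free G0=1, G1=0, G2=0, G3=1, G4=1 → 1; observed 1. Eliminates G1 stuck-at-1, G2 stuck-at-1, G3 stuck-at-0, G4 stuck-at-0.
Only G0 stuck-at-0 is consistent with every test.

G0 stuck-at-0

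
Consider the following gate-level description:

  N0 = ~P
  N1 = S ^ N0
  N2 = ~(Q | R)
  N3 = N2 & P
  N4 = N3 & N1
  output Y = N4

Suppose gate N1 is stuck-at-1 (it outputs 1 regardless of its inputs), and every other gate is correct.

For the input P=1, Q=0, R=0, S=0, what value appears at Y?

1

Propagate with N1 forced: N0=0, N1=1 [stuck-at-1], N2=1, N3=1, N4=1.
So Y = 1. (Without the fault it would be 0.)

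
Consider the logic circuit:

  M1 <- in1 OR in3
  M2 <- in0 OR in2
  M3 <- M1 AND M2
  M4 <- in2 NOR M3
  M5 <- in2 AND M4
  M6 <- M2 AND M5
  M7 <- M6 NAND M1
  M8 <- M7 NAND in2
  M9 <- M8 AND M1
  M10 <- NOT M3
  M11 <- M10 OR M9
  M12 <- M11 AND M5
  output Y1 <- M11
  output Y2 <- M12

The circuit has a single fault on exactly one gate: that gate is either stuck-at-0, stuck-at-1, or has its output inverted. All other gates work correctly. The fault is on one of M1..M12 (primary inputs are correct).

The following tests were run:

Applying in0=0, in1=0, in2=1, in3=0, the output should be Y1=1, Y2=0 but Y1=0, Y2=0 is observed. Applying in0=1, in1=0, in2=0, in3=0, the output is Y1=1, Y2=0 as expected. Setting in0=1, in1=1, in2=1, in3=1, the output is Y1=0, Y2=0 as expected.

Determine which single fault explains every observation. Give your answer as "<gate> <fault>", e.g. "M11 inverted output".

M1 stuck-at-1

Fault-free values for test 1 (in0=0, in1=0, in2=1, in3=0): M1=0, M2=1, M3=0, M4=0, M5=0, M6=0, M7=1, M8=0, M9=0, M10=1, M11=1, M12=0, giving Y1=1, Y2=0. Observed Y1=0, Y2=0.
Test 1: faults giving observed Y1=0, Y2=0 are {M1 stuck-at-1, M1 inverted output, M3 stuck-at-1, M3 inverted output, M10 stuck-at-0, M10 inverted output, M11 stuck-at-0, M11 inverted output}.
Test 2 (in0=1, in1=0, in2=0, in3=0): fault-free M1=0, M2=1, M3=0, M4=1, M5=0, M6=0, M7=1, M8=1, M9=0, M10=1, M11=1, M12=0 → Y1=1, Y2=0; observed Y1=1, Y2=0. Eliminates M3 stuck-at-1, M3 inverted output, M10 stuck-at-0, M10 inverted output, M11 stuck-at-0, M11 inverted output.
Test 3 (in0=1, in1=1, in2=1, in3=1): fault-free M1=1, M2=1, M3=1, M4=0, M5=0, M6=0, M7=1, M8=0, M9=0, M10=0, M11=0, M12=0 → Y1=0, Y2=0; observed Y1=0, Y2=0. Eliminates M1 inverted output.
Only M1 stuck-at-1 is consistent with every test.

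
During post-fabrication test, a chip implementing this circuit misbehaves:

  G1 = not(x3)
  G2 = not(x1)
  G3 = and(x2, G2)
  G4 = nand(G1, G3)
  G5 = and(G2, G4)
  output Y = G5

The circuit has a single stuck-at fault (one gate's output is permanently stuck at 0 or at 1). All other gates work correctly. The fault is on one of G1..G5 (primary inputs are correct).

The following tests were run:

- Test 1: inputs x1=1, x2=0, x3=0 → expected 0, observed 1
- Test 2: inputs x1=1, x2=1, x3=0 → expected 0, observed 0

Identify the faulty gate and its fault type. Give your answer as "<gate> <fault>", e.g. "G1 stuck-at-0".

Fault-free values for test 1 (x1=1, x2=0, x3=0): G1=1, G2=0, G3=0, G4=1, G5=0, giving Y=0. Observed 1.
Test 1: faults giving observed 1 are {G2 stuck-at-1, G5 stuck-at-1}.
Test 2 (x1=1, x2=1, x3=0): fault-free G1=1, G2=0, G3=0, G4=1, G5=0 → 0; observed 0. Eliminates G5 stuck-at-1.
Only G2 stuck-at-1 is consistent with every test.

G2 stuck-at-1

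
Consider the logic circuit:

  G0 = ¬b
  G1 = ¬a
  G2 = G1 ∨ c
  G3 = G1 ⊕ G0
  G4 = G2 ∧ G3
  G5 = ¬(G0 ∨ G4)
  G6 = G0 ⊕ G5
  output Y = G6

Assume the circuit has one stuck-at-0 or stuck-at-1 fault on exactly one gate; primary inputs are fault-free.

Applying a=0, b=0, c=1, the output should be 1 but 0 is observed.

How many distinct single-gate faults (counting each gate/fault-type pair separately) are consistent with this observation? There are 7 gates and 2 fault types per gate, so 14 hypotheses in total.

Fault-free: G0=1, G1=1, G2=1, G3=0, G4=0, G5=0, G6=1 → 1. Observed 0.
  G0 stuck-at-0: output 0 ✓
  G0 stuck-at-1: output 1 ✗
  G1 stuck-at-0: output 1 ✗
  G1 stuck-at-1: output 1 ✗
  G2 stuck-at-0: output 1 ✗
  G2 stuck-at-1: output 1 ✗
  G3 stuck-at-0: output 1 ✗
  G3 stuck-at-1: output 1 ✗
  G4 stuck-at-0: output 1 ✗
  G4 stuck-at-1: output 1 ✗
  G5 stuck-at-0: output 1 ✗
  G5 stuck-at-1: output 0 ✓
  G6 stuck-at-0: output 0 ✓
  G6 stuck-at-1: output 1 ✗
Consistent faults: {G0 stuck-at-0, G5 stuck-at-1, G6 stuck-at-0} — 3 in all.

3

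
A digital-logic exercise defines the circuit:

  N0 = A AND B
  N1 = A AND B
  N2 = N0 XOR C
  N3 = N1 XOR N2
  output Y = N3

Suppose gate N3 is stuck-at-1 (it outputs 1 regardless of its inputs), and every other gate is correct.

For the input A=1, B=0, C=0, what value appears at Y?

1

Propagate with N3 forced: N0=0, N1=0, N2=0, N3=1 [stuck-at-1].
So Y = 1. (Without the fault it would be 0.)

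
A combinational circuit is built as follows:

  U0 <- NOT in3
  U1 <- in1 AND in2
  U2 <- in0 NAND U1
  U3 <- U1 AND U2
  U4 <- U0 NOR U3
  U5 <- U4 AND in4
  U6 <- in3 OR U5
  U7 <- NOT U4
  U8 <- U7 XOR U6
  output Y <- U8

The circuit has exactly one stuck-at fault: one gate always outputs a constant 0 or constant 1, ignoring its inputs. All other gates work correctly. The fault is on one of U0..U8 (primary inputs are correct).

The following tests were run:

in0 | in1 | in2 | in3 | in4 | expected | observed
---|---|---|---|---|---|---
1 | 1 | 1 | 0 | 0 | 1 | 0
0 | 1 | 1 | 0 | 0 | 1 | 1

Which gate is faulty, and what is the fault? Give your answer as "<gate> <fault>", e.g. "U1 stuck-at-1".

U0 stuck-at-0

Fault-free values for test 1 (in0=1, in1=1, in2=1, in3=0, in4=0): U0=1, U1=1, U2=0, U3=0, U4=0, U5=0, U6=0, U7=1, U8=1, giving Y=1. Observed 0.
Test 1: faults giving observed 0 are {U0 stuck-at-0, U4 stuck-at-1, U5 stuck-at-1, U6 stuck-at-1, U7 stuck-at-0, U8 stuck-at-0}.
Test 2 (in0=0, in1=1, in2=1, in3=0, in4=0): fault-free U0=1, U1=1, U2=1, U3=1, U4=0, U5=0, U6=0, U7=1, U8=1 → 1; observed 1. Eliminates U4 stuck-at-1, U5 stuck-at-1, U6 stuck-at-1, U7 stuck-at-0, U8 stuck-at-0.
Only U0 stuck-at-0 is consistent with every test.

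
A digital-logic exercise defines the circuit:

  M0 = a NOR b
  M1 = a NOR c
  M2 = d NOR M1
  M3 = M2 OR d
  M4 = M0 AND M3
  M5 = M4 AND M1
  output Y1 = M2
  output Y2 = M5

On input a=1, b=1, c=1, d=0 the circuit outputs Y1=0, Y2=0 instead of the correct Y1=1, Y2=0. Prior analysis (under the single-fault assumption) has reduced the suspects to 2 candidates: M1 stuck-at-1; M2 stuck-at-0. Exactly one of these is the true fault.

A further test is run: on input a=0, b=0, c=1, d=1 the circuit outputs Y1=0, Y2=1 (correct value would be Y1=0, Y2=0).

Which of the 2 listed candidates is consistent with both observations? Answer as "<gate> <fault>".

M1 stuck-at-1

Evaluate each candidate on input a=0, b=0, c=1, d=1:
  M1 stuck-at-1: M0=1, M1=1 [stuck-at-1], M2=0, M3=1, M4=1, M5=1 → Y1=0, Y2=1 — matches
  M2 stuck-at-0: M0=1, M1=0, M2=0 [stuck-at-0], M3=1, M4=1, M5=0 → Y1=0, Y2=0 — eliminated
Only M1 stuck-at-1 reproduces the observed Y1=0, Y2=1.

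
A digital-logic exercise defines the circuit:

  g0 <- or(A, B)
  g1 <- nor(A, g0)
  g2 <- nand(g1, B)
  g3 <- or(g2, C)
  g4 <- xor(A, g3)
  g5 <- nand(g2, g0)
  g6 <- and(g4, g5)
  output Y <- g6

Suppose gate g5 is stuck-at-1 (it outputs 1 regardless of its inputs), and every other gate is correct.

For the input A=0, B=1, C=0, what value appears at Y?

1

Propagate with g5 forced: g0=1, g1=0, g2=1, g3=1, g4=1, g5=1 [stuck-at-1], g6=1.
So Y = 1. (Without the fault it would be 0.)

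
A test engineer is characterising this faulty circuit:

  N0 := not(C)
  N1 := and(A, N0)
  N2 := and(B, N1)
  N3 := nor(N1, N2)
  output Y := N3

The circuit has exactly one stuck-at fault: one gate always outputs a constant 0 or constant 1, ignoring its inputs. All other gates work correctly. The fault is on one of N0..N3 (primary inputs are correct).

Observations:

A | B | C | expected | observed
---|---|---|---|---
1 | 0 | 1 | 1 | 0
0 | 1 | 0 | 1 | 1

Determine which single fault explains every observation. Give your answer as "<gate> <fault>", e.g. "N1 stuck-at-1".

N0 stuck-at-1

Fault-free values for test 1 (A=1, B=0, C=1): N0=0, N1=0, N2=0, N3=1, giving Y=1. Observed 0.
Test 1: faults giving observed 0 are {N0 stuck-at-1, N1 stuck-at-1, N2 stuck-at-1, N3 stuck-at-0}.
Test 2 (A=0, B=1, C=0): fault-free N0=1, N1=0, N2=0, N3=1 → 1; observed 1. Eliminates N1 stuck-at-1, N2 stuck-at-1, N3 stuck-at-0.
Only N0 stuck-at-1 is consistent with every test.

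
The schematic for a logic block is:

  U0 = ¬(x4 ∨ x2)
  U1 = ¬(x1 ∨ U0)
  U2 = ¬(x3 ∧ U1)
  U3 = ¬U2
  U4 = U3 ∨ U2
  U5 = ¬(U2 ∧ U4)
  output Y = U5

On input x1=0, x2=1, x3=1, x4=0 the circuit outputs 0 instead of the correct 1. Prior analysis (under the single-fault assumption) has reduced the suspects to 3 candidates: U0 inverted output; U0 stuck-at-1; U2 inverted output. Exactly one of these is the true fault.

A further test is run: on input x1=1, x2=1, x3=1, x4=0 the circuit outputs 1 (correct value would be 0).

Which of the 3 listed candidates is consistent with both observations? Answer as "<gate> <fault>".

U2 inverted output

Evaluate each candidate on input x1=1, x2=1, x3=1, x4=0:
  U0 inverted output: U0=1 [inverted output], U1=0, U2=1, U3=0, U4=1, U5=0 → 0 — eliminated
  U0 stuck-at-1: U0=1 [stuck-at-1], U1=0, U2=1, U3=0, U4=1, U5=0 → 0 — eliminated
  U2 inverted output: U0=0, U1=0, U2=0 [inverted output], U3=1, U4=1, U5=1 → 1 — matches
Only U2 inverted output reproduces the observed 1.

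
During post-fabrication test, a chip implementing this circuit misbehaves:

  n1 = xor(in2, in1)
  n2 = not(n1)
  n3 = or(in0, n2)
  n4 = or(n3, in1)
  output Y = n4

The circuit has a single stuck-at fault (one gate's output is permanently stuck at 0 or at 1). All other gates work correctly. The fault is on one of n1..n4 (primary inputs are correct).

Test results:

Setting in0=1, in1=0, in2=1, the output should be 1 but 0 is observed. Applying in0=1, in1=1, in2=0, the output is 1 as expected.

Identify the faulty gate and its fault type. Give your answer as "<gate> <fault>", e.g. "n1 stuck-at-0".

n3 stuck-at-0

Fault-free values for test 1 (in0=1, in1=0, in2=1): n1=1, n2=0, n3=1, n4=1, giving Y=1. Observed 0.
Test 1: faults giving observed 0 are {n3 stuck-at-0, n4 stuck-at-0}.
Test 2 (in0=1, in1=1, in2=0): fault-free n1=1, n2=0, n3=1, n4=1 → 1; observed 1. Eliminates n4 stuck-at-0.
Only n3 stuck-at-0 is consistent with every test.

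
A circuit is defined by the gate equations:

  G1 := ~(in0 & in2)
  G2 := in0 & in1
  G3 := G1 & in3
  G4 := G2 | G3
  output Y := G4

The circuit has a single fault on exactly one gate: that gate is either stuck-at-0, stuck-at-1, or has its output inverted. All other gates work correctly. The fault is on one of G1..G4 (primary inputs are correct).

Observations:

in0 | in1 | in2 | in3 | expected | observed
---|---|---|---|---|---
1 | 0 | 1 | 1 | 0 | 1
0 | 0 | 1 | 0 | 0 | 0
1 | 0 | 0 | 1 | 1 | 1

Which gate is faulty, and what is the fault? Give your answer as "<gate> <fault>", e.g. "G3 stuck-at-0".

Fault-free values for test 1 (in0=1, in1=0, in2=1, in3=1): G1=0, G2=0, G3=0, G4=0, giving Y=0. Observed 1.
Test 1: faults giving observed 1 are {G1 stuck-at-1, G1 inverted output, G2 stuck-at-1, G2 inverted output, G3 stuck-at-1, G3 inverted output, G4 stuck-at-1, G4 inverted output}.
Test 2 (in0=0, in1=0, in2=1, in3=0): fault-free G1=1, G2=0, G3=0, G4=0 → 0; observed 0. Eliminates G2 stuck-at-1, G2 inverted output, G3 stuck-at-1, G3 inverted output, G4 stuck-at-1, G4 inverted output.
Test 3 (in0=1, in1=0, in2=0, in3=1): fault-free G1=1, G2=0, G3=1, G4=1 → 1; observed 1. Eliminates G1 inverted output.
Only G1 stuck-at-1 is consistent with every test.

G1 stuck-at-1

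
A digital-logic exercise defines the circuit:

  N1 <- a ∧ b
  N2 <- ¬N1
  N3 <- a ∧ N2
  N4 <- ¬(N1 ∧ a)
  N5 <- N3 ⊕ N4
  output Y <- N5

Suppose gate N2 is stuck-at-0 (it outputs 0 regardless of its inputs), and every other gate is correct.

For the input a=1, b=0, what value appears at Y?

1

Propagate with N2 forced: N1=0, N2=0 [stuck-at-0], N3=0, N4=1, N5=1.
So Y = 1. (Without the fault it would be 0.)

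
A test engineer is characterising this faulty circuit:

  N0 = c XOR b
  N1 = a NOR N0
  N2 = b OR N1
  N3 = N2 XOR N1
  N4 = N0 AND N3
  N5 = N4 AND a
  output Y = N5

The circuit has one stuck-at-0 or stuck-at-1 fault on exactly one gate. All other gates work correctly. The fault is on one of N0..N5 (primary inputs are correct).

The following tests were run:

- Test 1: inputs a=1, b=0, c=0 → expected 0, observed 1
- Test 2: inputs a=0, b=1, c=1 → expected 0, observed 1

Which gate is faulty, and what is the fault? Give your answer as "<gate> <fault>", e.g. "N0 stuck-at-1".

Fault-free values for test 1 (a=1, b=0, c=0): N0=0, N1=0, N2=0, N3=0, N4=0, N5=0, giving Y=0. Observed 1.
Test 1: faults giving observed 1 are {N4 stuck-at-1, N5 stuck-at-1}.
Test 2 (a=0, b=1, c=1): fault-free N0=0, N1=1, N2=1, N3=0, N4=0, N5=0 → 0; observed 1. Eliminates N4 stuck-at-1.
Only N5 stuck-at-1 is consistent with every test.

N5 stuck-at-1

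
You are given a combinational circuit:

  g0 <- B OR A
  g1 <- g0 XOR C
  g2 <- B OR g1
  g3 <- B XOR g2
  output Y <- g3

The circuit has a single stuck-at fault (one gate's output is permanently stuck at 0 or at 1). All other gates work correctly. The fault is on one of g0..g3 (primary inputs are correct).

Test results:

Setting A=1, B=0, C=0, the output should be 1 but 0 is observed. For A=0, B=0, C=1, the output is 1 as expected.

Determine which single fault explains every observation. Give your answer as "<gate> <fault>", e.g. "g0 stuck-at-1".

Fault-free values for test 1 (A=1, B=0, C=0): g0=1, g1=1, g2=1, g3=1, giving Y=1. Observed 0.
Test 1: faults giving observed 0 are {g0 stuck-at-0, g1 stuck-at-0, g2 stuck-at-0, g3 stuck-at-0}.
Test 2 (A=0, B=0, C=1): fault-free g0=0, g1=1, g2=1, g3=1 → 1; observed 1. Eliminates g1 stuck-at-0, g2 stuck-at-0, g3 stuck-at-0.
Only g0 stuck-at-0 is consistent with every test.

g0 stuck-at-0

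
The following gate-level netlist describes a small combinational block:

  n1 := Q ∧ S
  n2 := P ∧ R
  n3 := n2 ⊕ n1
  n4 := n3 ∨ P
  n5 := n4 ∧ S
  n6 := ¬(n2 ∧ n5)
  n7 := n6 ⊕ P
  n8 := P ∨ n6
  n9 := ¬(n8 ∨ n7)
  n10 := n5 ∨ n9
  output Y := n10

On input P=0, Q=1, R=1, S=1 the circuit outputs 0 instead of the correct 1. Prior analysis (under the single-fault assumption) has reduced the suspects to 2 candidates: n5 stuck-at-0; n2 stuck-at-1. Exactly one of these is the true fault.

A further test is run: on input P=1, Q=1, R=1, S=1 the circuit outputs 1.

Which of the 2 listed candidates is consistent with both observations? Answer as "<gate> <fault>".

Evaluate each candidate on input P=1, Q=1, R=1, S=1:
  n5 stuck-at-0: n1=1, n2=1, n3=0, n4=1, n5=0 [stuck-at-0], n6=1, n7=0, n8=1, n9=0, n10=0 → 0 — eliminated
  n2 stuck-at-1: n1=1, n2=1 [stuck-at-1], n3=0, n4=1, n5=1, n6=0, n7=1, n8=1, n9=0, n10=1 → 1 — matches
Only n2 stuck-at-1 reproduces the observed 1.

n2 stuck-at-1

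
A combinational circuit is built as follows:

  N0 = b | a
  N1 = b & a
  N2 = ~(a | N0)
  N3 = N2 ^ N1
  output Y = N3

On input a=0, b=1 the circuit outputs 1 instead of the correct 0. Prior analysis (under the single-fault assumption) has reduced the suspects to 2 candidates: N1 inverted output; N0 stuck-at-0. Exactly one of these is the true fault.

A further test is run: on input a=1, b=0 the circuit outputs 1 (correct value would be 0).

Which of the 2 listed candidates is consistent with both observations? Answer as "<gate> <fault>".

Evaluate each candidate on input a=1, b=0:
  N1 inverted output: N0=1, N1=1 [inverted output], N2=0, N3=1 → 1 — matches
  N0 stuck-at-0: N0=0 [stuck-at-0], N1=0, N2=0, N3=0 → 0 — eliminated
Only N1 inverted output reproduces the observed 1.

N1 inverted output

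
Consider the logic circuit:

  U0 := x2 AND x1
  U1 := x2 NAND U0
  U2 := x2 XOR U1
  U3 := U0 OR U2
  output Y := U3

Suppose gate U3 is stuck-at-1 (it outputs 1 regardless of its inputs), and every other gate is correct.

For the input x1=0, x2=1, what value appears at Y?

1

Propagate with U3 forced: U0=0, U1=1, U2=0, U3=1 [stuck-at-1].
So Y = 1. (Without the fault it would be 0.)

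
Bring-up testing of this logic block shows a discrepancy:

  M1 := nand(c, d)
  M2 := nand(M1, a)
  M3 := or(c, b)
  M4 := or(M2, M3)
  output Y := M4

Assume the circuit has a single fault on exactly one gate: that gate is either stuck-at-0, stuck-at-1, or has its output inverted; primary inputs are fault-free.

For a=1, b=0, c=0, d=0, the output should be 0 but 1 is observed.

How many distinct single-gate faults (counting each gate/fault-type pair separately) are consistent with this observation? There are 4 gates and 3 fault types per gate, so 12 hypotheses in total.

8

Fault-free: M1=1, M2=0, M3=0, M4=0 → 0. Observed 1.
  M1 stuck-at-0: output 1 ✓
  M1 stuck-at-1: output 0 ✗
  M1 inverted output: output 1 ✓
  M2 stuck-at-0: output 0 ✗
  M2 stuck-at-1: output 1 ✓
  M2 inverted output: output 1 ✓
  M3 stuck-at-0: output 0 ✗
  M3 stuck-at-1: output 1 ✓
  M3 inverted output: output 1 ✓
  M4 stuck-at-0: output 0 ✗
  M4 stuck-at-1: output 1 ✓
  M4 inverted output: output 1 ✓
Consistent faults: {M1 stuck-at-0, M1 inverted output, M2 stuck-at-1, M2 inverted output, M3 stuck-at-1, M3 inverted output, M4 stuck-at-1, M4 inverted output} — 8 in all.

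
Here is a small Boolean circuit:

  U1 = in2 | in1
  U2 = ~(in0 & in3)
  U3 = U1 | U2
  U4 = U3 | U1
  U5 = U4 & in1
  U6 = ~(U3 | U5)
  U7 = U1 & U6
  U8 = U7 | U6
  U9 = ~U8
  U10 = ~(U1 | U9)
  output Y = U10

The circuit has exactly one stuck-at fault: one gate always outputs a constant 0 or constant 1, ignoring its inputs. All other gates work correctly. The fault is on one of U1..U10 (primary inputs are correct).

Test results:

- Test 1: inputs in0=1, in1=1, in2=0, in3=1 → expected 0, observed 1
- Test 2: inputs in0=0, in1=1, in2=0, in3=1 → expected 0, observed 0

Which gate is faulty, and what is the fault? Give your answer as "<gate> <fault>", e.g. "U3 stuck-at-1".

U1 stuck-at-0

Fault-free values for test 1 (in0=1, in1=1, in2=0, in3=1): U1=1, U2=0, U3=1, U4=1, U5=1, U6=0, U7=0, U8=0, U9=1, U10=0, giving Y=0. Observed 1.
Test 1: faults giving observed 1 are {U1 stuck-at-0, U10 stuck-at-1}.
Test 2 (in0=0, in1=1, in2=0, in3=1): fault-free U1=1, U2=1, U3=1, U4=1, U5=1, U6=0, U7=0, U8=0, U9=1, U10=0 → 0; observed 0. Eliminates U10 stuck-at-1.
Only U1 stuck-at-0 is consistent with every test.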